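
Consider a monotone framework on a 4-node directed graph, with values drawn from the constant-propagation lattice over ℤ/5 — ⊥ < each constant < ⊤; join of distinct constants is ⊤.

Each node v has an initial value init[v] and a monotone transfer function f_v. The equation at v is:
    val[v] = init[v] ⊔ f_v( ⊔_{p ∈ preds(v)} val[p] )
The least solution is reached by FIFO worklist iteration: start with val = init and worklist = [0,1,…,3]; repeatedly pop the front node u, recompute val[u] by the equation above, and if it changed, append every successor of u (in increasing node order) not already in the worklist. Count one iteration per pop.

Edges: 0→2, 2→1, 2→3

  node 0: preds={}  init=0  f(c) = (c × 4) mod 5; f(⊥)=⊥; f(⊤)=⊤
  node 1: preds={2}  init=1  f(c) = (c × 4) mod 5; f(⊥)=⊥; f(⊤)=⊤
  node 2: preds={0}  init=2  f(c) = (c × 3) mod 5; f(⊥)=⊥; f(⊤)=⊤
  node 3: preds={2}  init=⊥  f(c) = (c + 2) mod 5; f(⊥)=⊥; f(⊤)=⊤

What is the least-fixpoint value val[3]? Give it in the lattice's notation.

⊤

Trace (5 dequeues):
  [1] u=0 | in ⊥ | out 0 | ==
  [2] u=1 | in 2 | out ⊤ | prev 1 | push {}
  [3] u=2 | in 0 | out ⊤ | prev 2 | push {1}
  [4] u=3 | in ⊤ | out ⊤ | prev ⊥ | push {}
  [5] u=1 | in ⊤ | out ⊤ | ==

Converged values:
  [0] 0
  [1] ⊤
  [2] ⊤
  [3] ⊤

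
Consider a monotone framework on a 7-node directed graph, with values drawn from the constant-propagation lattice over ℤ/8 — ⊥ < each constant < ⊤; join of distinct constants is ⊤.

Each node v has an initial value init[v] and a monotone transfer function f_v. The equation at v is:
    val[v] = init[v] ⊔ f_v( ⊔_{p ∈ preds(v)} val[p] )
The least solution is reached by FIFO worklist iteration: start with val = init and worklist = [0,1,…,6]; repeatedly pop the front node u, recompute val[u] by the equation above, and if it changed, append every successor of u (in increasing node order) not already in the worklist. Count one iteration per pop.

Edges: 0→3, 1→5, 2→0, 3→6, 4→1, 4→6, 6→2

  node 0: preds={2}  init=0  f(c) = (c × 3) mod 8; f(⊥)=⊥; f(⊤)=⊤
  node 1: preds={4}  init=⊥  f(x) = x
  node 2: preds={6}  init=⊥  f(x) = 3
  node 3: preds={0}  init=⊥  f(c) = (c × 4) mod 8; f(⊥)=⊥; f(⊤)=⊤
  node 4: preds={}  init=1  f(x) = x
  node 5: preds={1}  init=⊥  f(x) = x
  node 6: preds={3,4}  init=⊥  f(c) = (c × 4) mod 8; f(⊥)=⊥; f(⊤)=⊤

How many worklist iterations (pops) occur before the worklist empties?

11

Iteration log — 11 steps:
  step 1. node 0  ⊔preds=⊥  new=0  stable
  step 2. node 1  ⊔preds=1  new=1  old=⊥  +wl: 
  step 3. node 2  ⊔preds=⊥  new=3  old=⊥  +wl: 0
  step 4. node 3  ⊔preds=0  new=0  old=⊥  +wl: 
  step 5. node 4  ⊔preds=⊥  new=1  stable
  step 6. node 5  ⊔preds=1  new=1  old=⊥  +wl: 
  step 7. node 6  ⊔preds=⊤  new=⊤  old=⊥  +wl: 2
  step 8. node 0  ⊔preds=3  new=⊤  old=0  +wl: 3
  step 9. node 2  ⊔preds=⊤  new=3  stable
  step 10. node 3  ⊔preds=⊤  new=⊤  old=0  +wl: 6
  step 11. node 6  ⊔preds=⊤  new=⊤  stable

Least fixpoint reached:
  node 0: ⊤
  node 1: 1
  node 2: 3
  node 3: ⊤
  node 4: 1
  node 5: 1
  node 6: ⊤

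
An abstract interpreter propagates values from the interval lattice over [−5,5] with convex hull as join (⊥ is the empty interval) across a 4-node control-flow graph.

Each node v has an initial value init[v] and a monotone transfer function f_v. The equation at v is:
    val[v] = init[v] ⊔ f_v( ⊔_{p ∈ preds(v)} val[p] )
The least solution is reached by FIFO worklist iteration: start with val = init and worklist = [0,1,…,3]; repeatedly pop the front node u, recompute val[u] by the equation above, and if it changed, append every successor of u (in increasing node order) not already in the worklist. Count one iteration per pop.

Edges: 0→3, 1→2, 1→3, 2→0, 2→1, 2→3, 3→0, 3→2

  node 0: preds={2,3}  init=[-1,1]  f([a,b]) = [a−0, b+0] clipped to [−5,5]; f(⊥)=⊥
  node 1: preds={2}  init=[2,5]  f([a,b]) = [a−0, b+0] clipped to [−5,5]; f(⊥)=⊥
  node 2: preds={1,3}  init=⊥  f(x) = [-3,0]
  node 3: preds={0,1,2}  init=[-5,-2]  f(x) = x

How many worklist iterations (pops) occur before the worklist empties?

Trace (8 dequeues):
  [1] u=0 | in [-5,-2] | out [-5,1] | prev [-1,1] | push {}
  [2] u=1 | in ⊥ | out [2,5] | ==
  [3] u=2 | in [-5,5] | out [-3,0] | prev ⊥ | push {0,1}
  [4] u=3 | in [-5,5] | out [-5,5] | prev [-5,-2] | push {2}
  [5] u=0 | in [-5,5] | out [-5,5] | prev [-5,1] | push {3}
  [6] u=1 | in [-3,0] | out [-3,5] | prev [2,5] | push {}
  [7] u=2 | in [-5,5] | out [-3,0] | ==
  [8] u=3 | in [-5,5] | out [-5,5] | ==

Converged values:
  [0] [-5,5]
  [1] [-3,5]
  [2] [-3,0]
  [3] [-5,5]

8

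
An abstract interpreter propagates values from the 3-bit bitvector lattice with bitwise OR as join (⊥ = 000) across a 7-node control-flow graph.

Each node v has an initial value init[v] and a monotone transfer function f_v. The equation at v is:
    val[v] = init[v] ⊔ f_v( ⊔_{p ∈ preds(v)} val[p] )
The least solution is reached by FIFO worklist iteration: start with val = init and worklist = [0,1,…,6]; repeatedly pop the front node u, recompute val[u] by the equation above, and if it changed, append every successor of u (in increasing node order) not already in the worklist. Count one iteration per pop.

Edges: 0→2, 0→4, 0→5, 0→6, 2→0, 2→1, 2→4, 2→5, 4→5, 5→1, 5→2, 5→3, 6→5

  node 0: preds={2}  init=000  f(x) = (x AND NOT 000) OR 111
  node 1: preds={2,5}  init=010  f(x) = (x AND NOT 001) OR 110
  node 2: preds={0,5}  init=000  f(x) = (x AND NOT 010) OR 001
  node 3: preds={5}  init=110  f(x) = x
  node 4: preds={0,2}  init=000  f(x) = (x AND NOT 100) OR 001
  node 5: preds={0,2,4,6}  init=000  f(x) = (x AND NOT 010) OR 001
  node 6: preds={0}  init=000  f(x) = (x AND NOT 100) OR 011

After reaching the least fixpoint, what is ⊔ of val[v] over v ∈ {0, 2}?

111

Worklist (12 pops):
  #1 pop 0: in=000 → 111 (was 000); enqueue []
  #2 pop 1: in=000 → 110 (was 010); enqueue []
  #3 pop 2: in=111 → 101 (was 000); enqueue [0,1]
  #4 pop 3: in=000 → 110 (no change)
  #5 pop 4: in=111 → 011 (was 000); enqueue []
  #6 pop 5: in=111 → 101 (was 000); enqueue [2,3]
  #7 pop 6: in=111 → 011 (was 000); enqueue [5]
  #8 pop 0: in=101 → 111 (no change)
  #9 pop 1: in=101 → 110 (no change)
  #10 pop 2: in=111 → 101 (no change)
  #11 pop 3: in=101 → 111 (was 110); enqueue []
  #12 pop 5: in=111 → 101 (no change)

Fixpoint:
  val[0] = 111
  val[1] = 110
  val[2] = 101
  val[3] = 111
  val[4] = 011
  val[5] = 101
  val[6] = 011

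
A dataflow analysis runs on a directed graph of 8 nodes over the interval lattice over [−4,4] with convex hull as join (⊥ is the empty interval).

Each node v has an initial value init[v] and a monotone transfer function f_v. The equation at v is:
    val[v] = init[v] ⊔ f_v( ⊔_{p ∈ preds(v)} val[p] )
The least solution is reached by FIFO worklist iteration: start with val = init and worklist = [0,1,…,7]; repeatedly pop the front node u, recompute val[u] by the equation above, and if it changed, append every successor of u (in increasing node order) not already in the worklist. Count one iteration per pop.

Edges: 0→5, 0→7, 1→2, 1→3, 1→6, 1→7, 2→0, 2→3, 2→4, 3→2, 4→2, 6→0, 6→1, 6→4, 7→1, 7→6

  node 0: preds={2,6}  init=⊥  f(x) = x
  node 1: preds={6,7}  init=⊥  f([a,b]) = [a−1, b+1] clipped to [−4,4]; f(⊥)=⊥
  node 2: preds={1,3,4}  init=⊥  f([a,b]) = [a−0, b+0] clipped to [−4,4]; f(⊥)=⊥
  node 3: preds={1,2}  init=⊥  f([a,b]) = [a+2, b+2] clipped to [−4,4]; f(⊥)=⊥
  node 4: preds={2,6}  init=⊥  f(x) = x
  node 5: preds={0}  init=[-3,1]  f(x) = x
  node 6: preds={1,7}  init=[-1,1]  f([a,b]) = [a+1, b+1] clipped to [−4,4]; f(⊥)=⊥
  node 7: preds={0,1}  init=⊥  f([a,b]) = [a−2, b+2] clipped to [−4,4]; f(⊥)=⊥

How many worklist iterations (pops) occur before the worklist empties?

Worklist (27 pops):
  #1 pop 0: in=[-1,1] → [-1,1] (was ⊥); enqueue []
  #2 pop 1: in=[-1,1] → [-2,2] (was ⊥); enqueue []
  #3 pop 2: in=[-2,2] → [-2,2] (was ⊥); enqueue [0]
  #4 pop 3: in=[-2,2] → [0,4] (was ⊥); enqueue [2]
  #5 pop 4: in=[-2,2] → [-2,2] (was ⊥); enqueue []
  #6 pop 5: in=[-1,1] → [-3,1] (no change)
  #7 pop 6: in=[-2,2] → [-1,3] (was [-1,1]); enqueue [1,4]
  #8 pop 7: in=[-2,2] → [-4,4] (was ⊥); enqueue [6]
  #9 pop 0: in=[-2,3] → [-2,3] (was [-1,1]); enqueue [5,7]
  #10 pop 2: in=[-2,4] → [-2,4] (was [-2,2]); enqueue [0,3]
  #11 pop 1: in=[-4,4] → [-4,4] (was [-2,2]); enqueue [2]
  #12 pop 4: in=[-2,4] → [-2,4] (was [-2,2]); enqueue []
  #13 pop 6: in=[-4,4] → [-3,4] (was [-1,3]); enqueue [1,4]
  #14 pop 5: in=[-2,3] → [-3,3] (was [-3,1]); enqueue []
  #15 pop 7: in=[-4,4] → [-4,4] (no change)
  #16 pop 0: in=[-3,4] → [-3,4] (was [-2,3]); enqueue [5,7]
  #17 pop 3: in=[-4,4] → [-2,4] (was [0,4]); enqueue []
  #18 pop 2: in=[-4,4] → [-4,4] (was [-2,4]); enqueue [0,3]
  #19 pop 1: in=[-4,4] → [-4,4] (no change)
  #20 pop 4: in=[-4,4] → [-4,4] (was [-2,4]); enqueue [2]
  #21 pop 5: in=[-3,4] → [-3,4] (was [-3,3]); enqueue []
  #22 pop 7: in=[-4,4] → [-4,4] (no change)
  #23 pop 0: in=[-4,4] → [-4,4] (was [-3,4]); enqueue [5,7]
  #24 pop 3: in=[-4,4] → [-2,4] (no change)
  #25 pop 2: in=[-4,4] → [-4,4] (no change)
  #26 pop 5: in=[-4,4] → [-4,4] (was [-3,4]); enqueue []
  #27 pop 7: in=[-4,4] → [-4,4] (no change)

Fixpoint:
  val[0] = [-4,4]
  val[1] = [-4,4]
  val[2] = [-4,4]
  val[3] = [-2,4]
  val[4] = [-4,4]
  val[5] = [-4,4]
  val[6] = [-3,4]
  val[7] = [-4,4]

27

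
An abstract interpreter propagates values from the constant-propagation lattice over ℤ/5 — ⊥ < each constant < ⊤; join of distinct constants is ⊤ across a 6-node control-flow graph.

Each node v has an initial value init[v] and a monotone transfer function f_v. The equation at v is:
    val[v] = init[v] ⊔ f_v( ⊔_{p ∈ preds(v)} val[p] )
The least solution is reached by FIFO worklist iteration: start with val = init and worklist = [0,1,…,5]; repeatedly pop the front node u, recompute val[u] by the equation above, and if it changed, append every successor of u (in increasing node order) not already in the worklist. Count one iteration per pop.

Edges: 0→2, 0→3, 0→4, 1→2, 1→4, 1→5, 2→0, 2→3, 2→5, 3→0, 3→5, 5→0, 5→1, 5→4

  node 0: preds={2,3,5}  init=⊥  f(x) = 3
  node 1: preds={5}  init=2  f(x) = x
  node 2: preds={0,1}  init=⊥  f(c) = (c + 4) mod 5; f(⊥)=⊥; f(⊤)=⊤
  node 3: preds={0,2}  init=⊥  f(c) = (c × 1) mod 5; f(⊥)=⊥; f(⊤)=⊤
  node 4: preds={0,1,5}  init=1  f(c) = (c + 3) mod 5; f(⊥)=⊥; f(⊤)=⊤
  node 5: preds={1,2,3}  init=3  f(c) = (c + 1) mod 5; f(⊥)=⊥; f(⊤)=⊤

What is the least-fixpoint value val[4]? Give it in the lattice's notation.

⊤

Worklist (9 pops):
  #1 pop 0: in=3 → 3 (was ⊥); enqueue []
  #2 pop 1: in=3 → ⊤ (was 2); enqueue []
  #3 pop 2: in=⊤ → ⊤ (was ⊥); enqueue [0]
  #4 pop 3: in=⊤ → ⊤ (was ⊥); enqueue []
  #5 pop 4: in=⊤ → ⊤ (was 1); enqueue []
  #6 pop 5: in=⊤ → ⊤ (was 3); enqueue [1,4]
  #7 pop 0: in=⊤ → 3 (no change)
  #8 pop 1: in=⊤ → ⊤ (no change)
  #9 pop 4: in=⊤ → ⊤ (no change)

Fixpoint:
  val[0] = 3
  val[1] = ⊤
  val[2] = ⊤
  val[3] = ⊤
  val[4] = ⊤
  val[5] = ⊤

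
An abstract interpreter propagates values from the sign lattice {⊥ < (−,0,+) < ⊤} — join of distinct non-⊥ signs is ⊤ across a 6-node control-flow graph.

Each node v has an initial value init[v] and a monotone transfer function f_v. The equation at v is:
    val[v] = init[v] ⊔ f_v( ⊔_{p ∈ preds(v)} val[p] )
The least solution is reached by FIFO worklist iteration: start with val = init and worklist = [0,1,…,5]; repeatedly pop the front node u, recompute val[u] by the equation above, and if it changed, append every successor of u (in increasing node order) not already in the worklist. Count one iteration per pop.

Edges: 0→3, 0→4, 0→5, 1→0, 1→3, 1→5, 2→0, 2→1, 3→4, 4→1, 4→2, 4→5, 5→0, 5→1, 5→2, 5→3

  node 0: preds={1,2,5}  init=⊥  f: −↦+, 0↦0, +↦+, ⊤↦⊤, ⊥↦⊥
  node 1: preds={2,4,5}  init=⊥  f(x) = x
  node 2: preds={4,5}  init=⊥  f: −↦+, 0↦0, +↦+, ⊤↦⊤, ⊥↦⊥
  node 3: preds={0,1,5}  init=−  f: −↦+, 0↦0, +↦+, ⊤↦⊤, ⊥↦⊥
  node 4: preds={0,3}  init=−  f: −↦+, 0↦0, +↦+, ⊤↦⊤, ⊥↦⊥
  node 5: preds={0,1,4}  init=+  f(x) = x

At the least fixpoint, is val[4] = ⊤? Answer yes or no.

Trace (12 dequeues):
  [1] u=0 | in + | out + | prev ⊥ | push {}
  [2] u=1 | in ⊤ | out ⊤ | prev ⊥ | push {0}
  [3] u=2 | in ⊤ | out ⊤ | prev ⊥ | push {1}
  [4] u=3 | in ⊤ | out ⊤ | prev − | push {}
  [5] u=4 | in ⊤ | out ⊤ | prev − | push {2}
  [6] u=5 | in ⊤ | out ⊤ | prev + | push {3}
  [7] u=0 | in ⊤ | out ⊤ | prev + | push {4,5}
  [8] u=1 | in ⊤ | out ⊤ | ==
  [9] u=2 | in ⊤ | out ⊤ | ==
  [10] u=3 | in ⊤ | out ⊤ | ==
  [11] u=4 | in ⊤ | out ⊤ | ==
  [12] u=5 | in ⊤ | out ⊤ | ==

Converged values:
  [0] ⊤
  [1] ⊤
  [2] ⊤
  [3] ⊤
  [4] ⊤
  [5] ⊤

yes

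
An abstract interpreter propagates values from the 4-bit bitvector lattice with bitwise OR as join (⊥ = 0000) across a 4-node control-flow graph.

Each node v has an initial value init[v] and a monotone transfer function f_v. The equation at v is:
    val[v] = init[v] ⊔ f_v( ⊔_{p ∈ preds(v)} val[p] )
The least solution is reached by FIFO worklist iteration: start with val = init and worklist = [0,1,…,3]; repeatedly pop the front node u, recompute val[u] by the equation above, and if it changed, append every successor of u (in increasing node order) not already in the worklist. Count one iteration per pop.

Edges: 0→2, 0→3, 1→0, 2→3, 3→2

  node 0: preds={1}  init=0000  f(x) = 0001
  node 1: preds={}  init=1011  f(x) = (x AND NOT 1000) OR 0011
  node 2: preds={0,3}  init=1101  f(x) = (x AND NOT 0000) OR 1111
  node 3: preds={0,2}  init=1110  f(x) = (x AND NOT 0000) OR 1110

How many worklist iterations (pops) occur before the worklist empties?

5

Iteration log — 5 steps:
  step 1. node 0  ⊔preds=1011  new=0001  old=0000  +wl: 
  step 2. node 1  ⊔preds=0000  new=1011  stable
  step 3. node 2  ⊔preds=1111  new=1111  old=1101  +wl: 
  step 4. node 3  ⊔preds=1111  new=1111  old=1110  +wl: 2
  step 5. node 2  ⊔preds=1111  new=1111  stable

Least fixpoint reached:
  node 0: 0001
  node 1: 1011
  node 2: 1111
  node 3: 1111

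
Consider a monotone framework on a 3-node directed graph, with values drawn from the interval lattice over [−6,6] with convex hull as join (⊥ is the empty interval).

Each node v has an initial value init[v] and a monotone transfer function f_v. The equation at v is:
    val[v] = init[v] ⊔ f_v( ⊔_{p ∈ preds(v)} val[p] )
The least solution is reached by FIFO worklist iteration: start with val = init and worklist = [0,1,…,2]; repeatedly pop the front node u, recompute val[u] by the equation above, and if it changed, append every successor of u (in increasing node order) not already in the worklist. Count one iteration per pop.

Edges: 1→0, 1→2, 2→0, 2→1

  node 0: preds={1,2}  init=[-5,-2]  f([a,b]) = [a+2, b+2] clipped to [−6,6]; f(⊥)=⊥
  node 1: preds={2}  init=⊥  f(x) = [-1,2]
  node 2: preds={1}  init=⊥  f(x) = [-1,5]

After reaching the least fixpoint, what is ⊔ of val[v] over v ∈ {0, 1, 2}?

[-5,6]

Trace (5 dequeues):
  [1] u=0 | in ⊥ | out [-5,-2] | ==
  [2] u=1 | in ⊥ | out [-1,2] | prev ⊥ | push {0}
  [3] u=2 | in [-1,2] | out [-1,5] | prev ⊥ | push {1}
  [4] u=0 | in [-1,5] | out [-5,6] | prev [-5,-2] | push {}
  [5] u=1 | in [-1,5] | out [-1,2] | ==

Converged values:
  [0] [-5,6]
  [1] [-1,2]
  [2] [-1,5]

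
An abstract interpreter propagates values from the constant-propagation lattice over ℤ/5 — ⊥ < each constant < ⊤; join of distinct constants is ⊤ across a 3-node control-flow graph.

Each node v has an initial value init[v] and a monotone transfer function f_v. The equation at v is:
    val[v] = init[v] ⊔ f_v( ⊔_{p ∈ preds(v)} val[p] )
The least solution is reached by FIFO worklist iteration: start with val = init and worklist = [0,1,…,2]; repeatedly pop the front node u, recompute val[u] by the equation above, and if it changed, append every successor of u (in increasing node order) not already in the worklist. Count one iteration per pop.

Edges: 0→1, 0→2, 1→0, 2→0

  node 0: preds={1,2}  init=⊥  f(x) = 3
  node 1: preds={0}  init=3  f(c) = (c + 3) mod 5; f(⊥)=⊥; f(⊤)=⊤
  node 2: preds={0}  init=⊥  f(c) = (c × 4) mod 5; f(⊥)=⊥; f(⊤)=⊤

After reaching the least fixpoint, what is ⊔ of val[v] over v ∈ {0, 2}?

Worklist (4 pops):
  #1 pop 0: in=3 → 3 (was ⊥); enqueue []
  #2 pop 1: in=3 → ⊤ (was 3); enqueue [0]
  #3 pop 2: in=3 → 2 (was ⊥); enqueue []
  #4 pop 0: in=⊤ → 3 (no change)

Fixpoint:
  val[0] = 3
  val[1] = ⊤
  val[2] = 2

⊤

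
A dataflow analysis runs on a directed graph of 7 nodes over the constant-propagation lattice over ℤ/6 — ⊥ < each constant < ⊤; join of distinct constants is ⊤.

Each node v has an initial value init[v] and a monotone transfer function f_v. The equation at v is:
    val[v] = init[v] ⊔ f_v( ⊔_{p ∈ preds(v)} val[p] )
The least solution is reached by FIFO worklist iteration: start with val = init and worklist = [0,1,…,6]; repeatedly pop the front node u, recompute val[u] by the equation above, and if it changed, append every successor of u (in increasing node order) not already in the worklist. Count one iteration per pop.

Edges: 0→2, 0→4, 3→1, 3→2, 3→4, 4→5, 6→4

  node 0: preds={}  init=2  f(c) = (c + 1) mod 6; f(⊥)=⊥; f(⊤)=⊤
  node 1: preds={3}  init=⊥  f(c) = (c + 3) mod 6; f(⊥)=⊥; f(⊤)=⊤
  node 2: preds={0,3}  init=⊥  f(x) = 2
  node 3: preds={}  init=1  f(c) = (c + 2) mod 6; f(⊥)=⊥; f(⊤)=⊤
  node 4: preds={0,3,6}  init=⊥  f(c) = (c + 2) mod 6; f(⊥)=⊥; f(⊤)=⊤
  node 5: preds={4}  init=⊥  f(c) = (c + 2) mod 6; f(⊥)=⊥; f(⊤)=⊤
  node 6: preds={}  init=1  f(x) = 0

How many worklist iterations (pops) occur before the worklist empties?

8

Iteration log — 8 steps:
  step 1. node 0  ⊔preds=⊥  new=2  stable
  step 2. node 1  ⊔preds=1  new=4  old=⊥  +wl: 
  step 3. node 2  ⊔preds=⊤  new=2  old=⊥  +wl: 
  step 4. node 3  ⊔preds=⊥  new=1  stable
  step 5. node 4  ⊔preds=⊤  new=⊤  old=⊥  +wl: 
  step 6. node 5  ⊔preds=⊤  new=⊤  old=⊥  +wl: 
  step 7. node 6  ⊔preds=⊥  new=⊤  old=1  +wl: 4
  step 8. node 4  ⊔preds=⊤  new=⊤  stable

Least fixpoint reached:
  node 0: 2
  node 1: 4
  node 2: 2
  node 3: 1
  node 4: ⊤
  node 5: ⊤
  node 6: ⊤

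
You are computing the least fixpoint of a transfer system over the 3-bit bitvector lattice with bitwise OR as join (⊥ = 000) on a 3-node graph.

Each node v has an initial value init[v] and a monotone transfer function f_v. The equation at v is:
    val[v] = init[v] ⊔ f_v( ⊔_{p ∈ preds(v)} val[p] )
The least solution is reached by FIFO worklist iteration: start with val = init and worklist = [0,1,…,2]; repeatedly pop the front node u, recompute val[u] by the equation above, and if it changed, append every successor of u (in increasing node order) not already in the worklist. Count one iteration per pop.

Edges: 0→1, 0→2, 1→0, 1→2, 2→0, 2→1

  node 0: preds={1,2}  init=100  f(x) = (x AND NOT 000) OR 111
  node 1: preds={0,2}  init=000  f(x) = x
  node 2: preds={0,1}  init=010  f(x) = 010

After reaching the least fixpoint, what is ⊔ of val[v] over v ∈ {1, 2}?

111

Trace (4 dequeues):
  [1] u=0 | in 010 | out 111 | prev 100 | push {}
  [2] u=1 | in 111 | out 111 | prev 000 | push {0}
  [3] u=2 | in 111 | out 010 | ==
  [4] u=0 | in 111 | out 111 | ==

Converged values:
  [0] 111
  [1] 111
  [2] 010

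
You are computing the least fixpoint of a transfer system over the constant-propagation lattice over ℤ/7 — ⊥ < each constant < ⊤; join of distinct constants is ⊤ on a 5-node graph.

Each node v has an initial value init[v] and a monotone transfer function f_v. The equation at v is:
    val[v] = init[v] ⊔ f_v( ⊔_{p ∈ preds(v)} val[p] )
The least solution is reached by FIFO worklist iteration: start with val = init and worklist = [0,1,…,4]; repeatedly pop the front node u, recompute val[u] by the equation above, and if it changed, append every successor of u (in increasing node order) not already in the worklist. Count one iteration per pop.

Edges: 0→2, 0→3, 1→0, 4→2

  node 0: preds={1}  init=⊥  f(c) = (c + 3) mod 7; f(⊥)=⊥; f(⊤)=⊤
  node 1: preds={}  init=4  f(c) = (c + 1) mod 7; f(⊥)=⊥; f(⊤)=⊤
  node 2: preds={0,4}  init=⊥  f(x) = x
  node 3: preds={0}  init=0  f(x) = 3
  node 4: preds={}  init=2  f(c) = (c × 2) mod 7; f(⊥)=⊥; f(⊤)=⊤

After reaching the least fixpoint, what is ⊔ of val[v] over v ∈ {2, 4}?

⊤

Worklist (5 pops):
  #1 pop 0: in=4 → 0 (was ⊥); enqueue []
  #2 pop 1: in=⊥ → 4 (no change)
  #3 pop 2: in=⊤ → ⊤ (was ⊥); enqueue []
  #4 pop 3: in=0 → ⊤ (was 0); enqueue []
  #5 pop 4: in=⊥ → 2 (no change)

Fixpoint:
  val[0] = 0
  val[1] = 4
  val[2] = ⊤
  val[3] = ⊤
  val[4] = 2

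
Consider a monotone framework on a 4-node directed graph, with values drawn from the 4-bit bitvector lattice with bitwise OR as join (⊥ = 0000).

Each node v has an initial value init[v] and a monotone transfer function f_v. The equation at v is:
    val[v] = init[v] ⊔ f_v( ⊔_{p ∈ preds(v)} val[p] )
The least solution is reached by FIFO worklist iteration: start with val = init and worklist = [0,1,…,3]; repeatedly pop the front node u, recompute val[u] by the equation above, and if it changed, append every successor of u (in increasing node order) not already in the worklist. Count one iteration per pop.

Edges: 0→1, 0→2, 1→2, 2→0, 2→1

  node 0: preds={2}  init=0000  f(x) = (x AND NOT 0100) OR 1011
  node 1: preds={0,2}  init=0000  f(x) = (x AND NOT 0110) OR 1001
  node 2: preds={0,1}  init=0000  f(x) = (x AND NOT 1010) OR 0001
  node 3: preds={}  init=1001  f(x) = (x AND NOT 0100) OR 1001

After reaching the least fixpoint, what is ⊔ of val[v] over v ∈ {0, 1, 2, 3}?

1011

Worklist (6 pops):
  #1 pop 0: in=0000 → 1011 (was 0000); enqueue []
  #2 pop 1: in=1011 → 1001 (was 0000); enqueue []
  #3 pop 2: in=1011 → 0001 (was 0000); enqueue [0,1]
  #4 pop 3: in=0000 → 1001 (no change)
  #5 pop 0: in=0001 → 1011 (no change)
  #6 pop 1: in=1011 → 1001 (no change)

Fixpoint:
  val[0] = 1011
  val[1] = 1001
  val[2] = 0001
  val[3] = 1001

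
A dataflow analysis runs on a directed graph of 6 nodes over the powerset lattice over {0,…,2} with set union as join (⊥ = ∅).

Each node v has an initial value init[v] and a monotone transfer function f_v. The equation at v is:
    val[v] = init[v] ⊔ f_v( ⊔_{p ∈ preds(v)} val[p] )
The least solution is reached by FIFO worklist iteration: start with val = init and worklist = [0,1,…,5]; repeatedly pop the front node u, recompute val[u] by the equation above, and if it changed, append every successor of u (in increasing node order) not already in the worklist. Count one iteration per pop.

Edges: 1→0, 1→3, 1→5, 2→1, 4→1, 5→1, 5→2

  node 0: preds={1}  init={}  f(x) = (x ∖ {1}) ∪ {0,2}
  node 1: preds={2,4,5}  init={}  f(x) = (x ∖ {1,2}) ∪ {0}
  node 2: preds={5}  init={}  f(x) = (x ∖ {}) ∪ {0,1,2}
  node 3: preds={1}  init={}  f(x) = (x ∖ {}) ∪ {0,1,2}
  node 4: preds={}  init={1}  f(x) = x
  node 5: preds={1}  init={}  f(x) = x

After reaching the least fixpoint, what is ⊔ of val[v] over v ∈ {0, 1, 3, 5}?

Worklist (9 pops):
  #1 pop 0: in={} → {0,2} (was {}); enqueue []
  #2 pop 1: in={1} → {0} (was {}); enqueue [0]
  #3 pop 2: in={} → {0,1,2} (was {}); enqueue [1]
  #4 pop 3: in={0} → {0,1,2} (was {}); enqueue []
  #5 pop 4: in={} → {1} (no change)
  #6 pop 5: in={0} → {0} (was {}); enqueue [2]
  #7 pop 0: in={0} → {0,2} (no change)
  #8 pop 1: in={0,1,2} → {0} (no change)
  #9 pop 2: in={0} → {0,1,2} (no change)

Fixpoint:
  val[0] = {0,2}
  val[1] = {0}
  val[2] = {0,1,2}
  val[3] = {0,1,2}
  val[4] = {1}
  val[5] = {0}

{0,1,2}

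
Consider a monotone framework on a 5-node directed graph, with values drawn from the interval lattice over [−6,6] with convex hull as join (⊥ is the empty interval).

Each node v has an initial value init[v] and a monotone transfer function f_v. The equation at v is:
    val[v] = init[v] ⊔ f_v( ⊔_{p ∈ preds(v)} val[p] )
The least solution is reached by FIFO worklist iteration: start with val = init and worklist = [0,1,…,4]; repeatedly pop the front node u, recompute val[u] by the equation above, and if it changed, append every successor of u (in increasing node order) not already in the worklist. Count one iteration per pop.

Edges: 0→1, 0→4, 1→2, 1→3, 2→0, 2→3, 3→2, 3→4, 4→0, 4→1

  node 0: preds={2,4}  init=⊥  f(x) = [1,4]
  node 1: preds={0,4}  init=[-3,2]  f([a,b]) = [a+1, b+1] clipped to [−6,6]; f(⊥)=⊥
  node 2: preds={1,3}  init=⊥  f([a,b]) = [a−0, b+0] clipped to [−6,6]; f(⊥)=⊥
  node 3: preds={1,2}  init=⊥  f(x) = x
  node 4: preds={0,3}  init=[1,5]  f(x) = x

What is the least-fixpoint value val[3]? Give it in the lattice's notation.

[-3,6]

Iteration log — 8 steps:
  step 1. node 0  ⊔preds=[1,5]  new=[1,4]  old=⊥  +wl: 
  step 2. node 1  ⊔preds=[1,5]  new=[-3,6]  old=[-3,2]  +wl: 
  step 3. node 2  ⊔preds=[-3,6]  new=[-3,6]  old=⊥  +wl: 0
  step 4. node 3  ⊔preds=[-3,6]  new=[-3,6]  old=⊥  +wl: 2
  step 5. node 4  ⊔preds=[-3,6]  new=[-3,6]  old=[1,5]  +wl: 1
  step 6. node 0  ⊔preds=[-3,6]  new=[1,4]  stable
  step 7. node 2  ⊔preds=[-3,6]  new=[-3,6]  stable
  step 8. node 1  ⊔preds=[-3,6]  new=[-3,6]  stable

Least fixpoint reached:
  node 0: [1,4]
  node 1: [-3,6]
  node 2: [-3,6]
  node 3: [-3,6]
  node 4: [-3,6]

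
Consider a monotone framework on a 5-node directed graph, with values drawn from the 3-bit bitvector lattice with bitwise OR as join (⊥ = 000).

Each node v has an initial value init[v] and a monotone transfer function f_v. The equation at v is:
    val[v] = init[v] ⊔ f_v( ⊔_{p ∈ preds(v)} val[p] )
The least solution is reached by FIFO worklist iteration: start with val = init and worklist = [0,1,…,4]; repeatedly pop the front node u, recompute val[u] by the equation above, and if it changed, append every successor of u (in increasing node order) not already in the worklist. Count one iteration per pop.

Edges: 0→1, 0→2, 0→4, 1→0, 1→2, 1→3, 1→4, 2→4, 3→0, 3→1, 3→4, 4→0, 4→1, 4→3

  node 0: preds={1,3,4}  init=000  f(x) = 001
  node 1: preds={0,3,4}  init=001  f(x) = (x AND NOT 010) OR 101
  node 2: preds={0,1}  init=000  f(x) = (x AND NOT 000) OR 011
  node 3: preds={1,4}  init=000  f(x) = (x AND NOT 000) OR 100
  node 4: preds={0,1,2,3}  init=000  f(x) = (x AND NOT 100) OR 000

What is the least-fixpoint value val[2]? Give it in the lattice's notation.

111

Trace (11 dequeues):
  [1] u=0 | in 001 | out 001 | prev 000 | push {}
  [2] u=1 | in 001 | out 101 | prev 001 | push {0}
  [3] u=2 | in 101 | out 111 | prev 000 | push {}
  [4] u=3 | in 101 | out 101 | prev 000 | push {1}
  [5] u=4 | in 111 | out 011 | prev 000 | push {3}
  [6] u=0 | in 111 | out 001 | ==
  [7] u=1 | in 111 | out 101 | ==
  [8] u=3 | in 111 | out 111 | prev 101 | push {0,1,4}
  [9] u=0 | in 111 | out 001 | ==
  [10] u=1 | in 111 | out 101 | ==
  [11] u=4 | in 111 | out 011 | ==

Converged values:
  [0] 001
  [1] 101
  [2] 111
  [3] 111
  [4] 011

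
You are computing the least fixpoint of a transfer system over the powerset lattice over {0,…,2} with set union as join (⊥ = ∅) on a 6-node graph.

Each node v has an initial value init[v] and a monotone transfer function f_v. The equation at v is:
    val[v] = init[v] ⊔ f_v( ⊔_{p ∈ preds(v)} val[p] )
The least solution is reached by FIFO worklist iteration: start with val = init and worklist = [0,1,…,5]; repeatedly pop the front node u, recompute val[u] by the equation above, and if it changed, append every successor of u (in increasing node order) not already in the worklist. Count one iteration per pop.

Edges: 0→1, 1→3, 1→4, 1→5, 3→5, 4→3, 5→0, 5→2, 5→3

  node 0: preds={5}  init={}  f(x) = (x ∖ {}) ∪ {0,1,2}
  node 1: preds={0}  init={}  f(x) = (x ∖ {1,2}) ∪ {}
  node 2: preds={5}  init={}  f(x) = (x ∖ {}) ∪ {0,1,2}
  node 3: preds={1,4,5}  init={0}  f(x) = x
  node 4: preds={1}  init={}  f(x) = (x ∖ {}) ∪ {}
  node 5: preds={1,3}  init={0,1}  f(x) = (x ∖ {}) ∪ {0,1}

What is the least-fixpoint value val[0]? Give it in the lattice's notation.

{0,1,2}

Worklist (7 pops):
  #1 pop 0: in={0,1} → {0,1,2} (was {}); enqueue []
  #2 pop 1: in={0,1,2} → {0} (was {}); enqueue []
  #3 pop 2: in={0,1} → {0,1,2} (was {}); enqueue []
  #4 pop 3: in={0,1} → {0,1} (was {0}); enqueue []
  #5 pop 4: in={0} → {0} (was {}); enqueue [3]
  #6 pop 5: in={0,1} → {0,1} (no change)
  #7 pop 3: in={0,1} → {0,1} (no change)

Fixpoint:
  val[0] = {0,1,2}
  val[1] = {0}
  val[2] = {0,1,2}
  val[3] = {0,1}
  val[4] = {0}
  val[5] = {0,1}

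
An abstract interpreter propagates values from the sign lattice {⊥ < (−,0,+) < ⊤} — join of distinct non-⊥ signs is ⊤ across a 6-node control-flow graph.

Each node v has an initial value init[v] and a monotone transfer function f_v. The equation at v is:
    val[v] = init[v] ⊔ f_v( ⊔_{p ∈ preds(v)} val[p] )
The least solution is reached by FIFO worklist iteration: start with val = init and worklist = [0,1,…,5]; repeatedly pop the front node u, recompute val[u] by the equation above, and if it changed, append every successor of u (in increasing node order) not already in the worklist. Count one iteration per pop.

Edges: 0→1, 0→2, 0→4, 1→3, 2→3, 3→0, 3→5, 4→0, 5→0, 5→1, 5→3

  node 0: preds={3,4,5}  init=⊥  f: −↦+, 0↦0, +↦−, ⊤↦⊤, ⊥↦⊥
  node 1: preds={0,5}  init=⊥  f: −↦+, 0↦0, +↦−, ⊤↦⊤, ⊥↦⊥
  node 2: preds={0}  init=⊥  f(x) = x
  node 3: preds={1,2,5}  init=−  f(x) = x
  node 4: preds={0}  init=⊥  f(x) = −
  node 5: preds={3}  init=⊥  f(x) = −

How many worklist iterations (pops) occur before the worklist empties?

12

Iteration log — 12 steps:
  step 1. node 0  ⊔preds=−  new=+  old=⊥  +wl: 
  step 2. node 1  ⊔preds=+  new=−  old=⊥  +wl: 
  step 3. node 2  ⊔preds=+  new=+  old=⊥  +wl: 
  step 4. node 3  ⊔preds=⊤  new=⊤  old=−  +wl: 0
  step 5. node 4  ⊔preds=+  new=−  old=⊥  +wl: 
  step 6. node 5  ⊔preds=⊤  new=−  old=⊥  +wl: 1,3
  step 7. node 0  ⊔preds=⊤  new=⊤  old=+  +wl: 2,4
  step 8. node 1  ⊔preds=⊤  new=⊤  old=−  +wl: 
  step 9. node 3  ⊔preds=⊤  new=⊤  stable
  step 10. node 2  ⊔preds=⊤  new=⊤  old=+  +wl: 3
  step 11. node 4  ⊔preds=⊤  new=−  stable
  step 12. node 3  ⊔preds=⊤  new=⊤  stable

Least fixpoint reached:
  node 0: ⊤
  node 1: ⊤
  node 2: ⊤
  node 3: ⊤
  node 4: −
  node 5: −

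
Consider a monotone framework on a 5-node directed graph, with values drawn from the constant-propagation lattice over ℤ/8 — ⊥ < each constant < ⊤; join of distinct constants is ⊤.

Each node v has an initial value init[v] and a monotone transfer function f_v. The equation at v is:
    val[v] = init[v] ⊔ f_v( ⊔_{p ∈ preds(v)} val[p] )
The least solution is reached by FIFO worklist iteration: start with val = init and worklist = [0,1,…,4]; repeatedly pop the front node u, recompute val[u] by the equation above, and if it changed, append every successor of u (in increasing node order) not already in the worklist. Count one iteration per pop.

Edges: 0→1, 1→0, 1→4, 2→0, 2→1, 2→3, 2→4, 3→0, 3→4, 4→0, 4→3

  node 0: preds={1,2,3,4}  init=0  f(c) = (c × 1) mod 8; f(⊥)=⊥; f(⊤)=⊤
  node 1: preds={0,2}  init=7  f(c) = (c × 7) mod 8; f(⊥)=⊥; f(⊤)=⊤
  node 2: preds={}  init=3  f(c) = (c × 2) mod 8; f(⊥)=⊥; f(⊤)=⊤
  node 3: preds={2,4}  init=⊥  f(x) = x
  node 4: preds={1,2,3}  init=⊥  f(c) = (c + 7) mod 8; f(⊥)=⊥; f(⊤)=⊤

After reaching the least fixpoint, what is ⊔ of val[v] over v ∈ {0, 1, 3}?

⊤

Iteration log — 9 steps:
  step 1. node 0  ⊔preds=⊤  new=⊤  old=0  +wl: 
  step 2. node 1  ⊔preds=⊤  new=⊤  old=7  +wl: 0
  step 3. node 2  ⊔preds=⊥  new=3  stable
  step 4. node 3  ⊔preds=3  new=3  old=⊥  +wl: 
  step 5. node 4  ⊔preds=⊤  new=⊤  old=⊥  +wl: 3
  step 6. node 0  ⊔preds=⊤  new=⊤  stable
  step 7. node 3  ⊔preds=⊤  new=⊤  old=3  +wl: 0,4
  step 8. node 0  ⊔preds=⊤  new=⊤  stable
  step 9. node 4  ⊔preds=⊤  new=⊤  stable

Least fixpoint reached:
  node 0: ⊤
  node 1: ⊤
  node 2: 3
  node 3: ⊤
  node 4: ⊤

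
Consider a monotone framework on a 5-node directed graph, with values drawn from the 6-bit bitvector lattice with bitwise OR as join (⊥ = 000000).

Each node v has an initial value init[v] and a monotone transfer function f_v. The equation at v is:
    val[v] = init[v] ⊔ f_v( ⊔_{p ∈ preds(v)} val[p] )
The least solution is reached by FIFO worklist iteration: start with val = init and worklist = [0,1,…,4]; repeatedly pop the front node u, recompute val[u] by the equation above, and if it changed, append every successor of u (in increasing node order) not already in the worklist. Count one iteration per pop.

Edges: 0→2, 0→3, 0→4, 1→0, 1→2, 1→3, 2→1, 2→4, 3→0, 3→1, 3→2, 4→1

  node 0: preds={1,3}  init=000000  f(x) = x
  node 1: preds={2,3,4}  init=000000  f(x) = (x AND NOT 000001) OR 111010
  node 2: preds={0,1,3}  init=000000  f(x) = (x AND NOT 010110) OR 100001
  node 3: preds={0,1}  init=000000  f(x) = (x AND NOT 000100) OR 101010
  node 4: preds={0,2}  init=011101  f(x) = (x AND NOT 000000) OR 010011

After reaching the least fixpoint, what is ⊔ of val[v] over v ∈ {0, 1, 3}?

111110

Iteration log — 10 steps:
  step 1. node 0  ⊔preds=000000  new=000000  stable
  step 2. node 1  ⊔preds=011101  new=111110  old=000000  +wl: 0
  step 3. node 2  ⊔preds=111110  new=101001  old=000000  +wl: 1
  step 4. node 3  ⊔preds=111110  new=111010  old=000000  +wl: 2
  step 5. node 4  ⊔preds=101001  new=111111  old=011101  +wl: 
  step 6. node 0  ⊔preds=111110  new=111110  old=000000  +wl: 3,4
  step 7. node 1  ⊔preds=111111  new=111110  stable
  step 8. node 2  ⊔preds=111110  new=101001  stable
  step 9. node 3  ⊔preds=111110  new=111010  stable
  step 10. node 4  ⊔preds=111111  new=111111  stable

Least fixpoint reached:
  node 0: 111110
  node 1: 111110
  node 2: 101001
  node 3: 111010
  node 4: 111111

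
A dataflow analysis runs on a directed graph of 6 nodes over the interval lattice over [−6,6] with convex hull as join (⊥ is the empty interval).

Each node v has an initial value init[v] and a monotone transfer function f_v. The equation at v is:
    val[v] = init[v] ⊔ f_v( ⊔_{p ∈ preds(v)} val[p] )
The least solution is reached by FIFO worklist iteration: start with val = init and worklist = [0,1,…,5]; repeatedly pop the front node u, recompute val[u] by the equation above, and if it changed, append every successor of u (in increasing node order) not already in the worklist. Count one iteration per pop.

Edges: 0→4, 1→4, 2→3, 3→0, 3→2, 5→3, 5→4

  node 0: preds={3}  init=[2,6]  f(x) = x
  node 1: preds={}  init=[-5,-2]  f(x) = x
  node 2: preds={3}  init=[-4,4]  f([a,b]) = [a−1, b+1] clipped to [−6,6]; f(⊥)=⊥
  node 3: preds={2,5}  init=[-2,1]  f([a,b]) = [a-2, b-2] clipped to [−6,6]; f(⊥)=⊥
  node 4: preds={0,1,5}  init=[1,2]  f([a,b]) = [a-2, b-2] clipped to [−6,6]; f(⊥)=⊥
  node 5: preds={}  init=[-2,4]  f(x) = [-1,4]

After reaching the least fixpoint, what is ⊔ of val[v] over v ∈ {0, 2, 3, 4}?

[-6,6]

Iteration log — 10 steps:
  step 1. node 0  ⊔preds=[-2,1]  new=[-2,6]  old=[2,6]  +wl: 
  step 2. node 1  ⊔preds=⊥  new=[-5,-2]  stable
  step 3. node 2  ⊔preds=[-2,1]  new=[-4,4]  stable
  step 4. node 3  ⊔preds=[-4,4]  new=[-6,2]  old=[-2,1]  +wl: 0,2
  step 5. node 4  ⊔preds=[-5,6]  new=[-6,4]  old=[1,2]  +wl: 
  step 6. node 5  ⊔preds=⊥  new=[-2,4]  stable
  step 7. node 0  ⊔preds=[-6,2]  new=[-6,6]  old=[-2,6]  +wl: 4
  step 8. node 2  ⊔preds=[-6,2]  new=[-6,4]  old=[-4,4]  +wl: 3
  step 9. node 4  ⊔preds=[-6,6]  new=[-6,4]  stable
  step 10. node 3  ⊔preds=[-6,4]  new=[-6,2]  stable

Least fixpoint reached:
  node 0: [-6,6]
  node 1: [-5,-2]
  node 2: [-6,4]
  node 3: [-6,2]
  node 4: [-6,4]
  node 5: [-2,4]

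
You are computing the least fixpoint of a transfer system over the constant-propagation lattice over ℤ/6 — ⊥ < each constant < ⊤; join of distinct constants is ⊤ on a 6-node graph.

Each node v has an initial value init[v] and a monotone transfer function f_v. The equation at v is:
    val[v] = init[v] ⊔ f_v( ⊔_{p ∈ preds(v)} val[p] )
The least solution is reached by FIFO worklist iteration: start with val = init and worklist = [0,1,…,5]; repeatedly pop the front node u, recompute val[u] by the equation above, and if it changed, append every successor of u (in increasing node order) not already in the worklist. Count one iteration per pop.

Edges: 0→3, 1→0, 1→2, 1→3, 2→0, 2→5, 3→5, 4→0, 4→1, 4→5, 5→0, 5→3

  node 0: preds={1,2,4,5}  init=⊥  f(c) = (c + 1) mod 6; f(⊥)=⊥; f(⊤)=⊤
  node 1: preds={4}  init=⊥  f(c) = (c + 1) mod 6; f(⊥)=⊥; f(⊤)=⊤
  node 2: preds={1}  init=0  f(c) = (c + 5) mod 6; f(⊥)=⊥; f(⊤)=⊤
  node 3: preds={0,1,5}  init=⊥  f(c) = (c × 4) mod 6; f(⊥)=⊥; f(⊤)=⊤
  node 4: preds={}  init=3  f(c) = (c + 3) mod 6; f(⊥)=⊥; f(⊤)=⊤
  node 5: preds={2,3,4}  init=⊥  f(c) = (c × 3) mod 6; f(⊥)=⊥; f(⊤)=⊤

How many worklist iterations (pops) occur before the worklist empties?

Worklist (8 pops):
  #1 pop 0: in=⊤ → ⊤ (was ⊥); enqueue []
  #2 pop 1: in=3 → 4 (was ⊥); enqueue [0]
  #3 pop 2: in=4 → ⊤ (was 0); enqueue []
  #4 pop 3: in=⊤ → ⊤ (was ⊥); enqueue []
  #5 pop 4: in=⊥ → 3 (no change)
  #6 pop 5: in=⊤ → ⊤ (was ⊥); enqueue [3]
  #7 pop 0: in=⊤ → ⊤ (no change)
  #8 pop 3: in=⊤ → ⊤ (no change)

Fixpoint:
  val[0] = ⊤
  val[1] = 4
  val[2] = ⊤
  val[3] = ⊤
  val[4] = 3
  val[5] = ⊤

8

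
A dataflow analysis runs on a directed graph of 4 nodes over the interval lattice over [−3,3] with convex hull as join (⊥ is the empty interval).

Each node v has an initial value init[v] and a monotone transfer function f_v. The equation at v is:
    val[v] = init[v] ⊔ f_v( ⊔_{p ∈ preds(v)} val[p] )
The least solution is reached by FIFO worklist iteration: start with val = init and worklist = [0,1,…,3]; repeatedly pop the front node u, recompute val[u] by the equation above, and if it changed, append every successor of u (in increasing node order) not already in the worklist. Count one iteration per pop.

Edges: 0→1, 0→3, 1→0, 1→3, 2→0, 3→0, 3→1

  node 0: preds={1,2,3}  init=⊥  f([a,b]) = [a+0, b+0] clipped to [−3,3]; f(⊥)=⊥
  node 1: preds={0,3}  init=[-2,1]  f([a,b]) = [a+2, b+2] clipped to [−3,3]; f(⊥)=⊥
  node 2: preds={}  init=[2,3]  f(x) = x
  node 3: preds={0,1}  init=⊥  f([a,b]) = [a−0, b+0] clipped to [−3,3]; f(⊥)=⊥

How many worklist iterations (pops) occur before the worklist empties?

Worklist (6 pops):
  #1 pop 0: in=[-2,3] → [-2,3] (was ⊥); enqueue []
  #2 pop 1: in=[-2,3] → [-2,3] (was [-2,1]); enqueue [0]
  #3 pop 2: in=⊥ → [2,3] (no change)
  #4 pop 3: in=[-2,3] → [-2,3] (was ⊥); enqueue [1]
  #5 pop 0: in=[-2,3] → [-2,3] (no change)
  #6 pop 1: in=[-2,3] → [-2,3] (no change)

Fixpoint:
  val[0] = [-2,3]
  val[1] = [-2,3]
  val[2] = [2,3]
  val[3] = [-2,3]

6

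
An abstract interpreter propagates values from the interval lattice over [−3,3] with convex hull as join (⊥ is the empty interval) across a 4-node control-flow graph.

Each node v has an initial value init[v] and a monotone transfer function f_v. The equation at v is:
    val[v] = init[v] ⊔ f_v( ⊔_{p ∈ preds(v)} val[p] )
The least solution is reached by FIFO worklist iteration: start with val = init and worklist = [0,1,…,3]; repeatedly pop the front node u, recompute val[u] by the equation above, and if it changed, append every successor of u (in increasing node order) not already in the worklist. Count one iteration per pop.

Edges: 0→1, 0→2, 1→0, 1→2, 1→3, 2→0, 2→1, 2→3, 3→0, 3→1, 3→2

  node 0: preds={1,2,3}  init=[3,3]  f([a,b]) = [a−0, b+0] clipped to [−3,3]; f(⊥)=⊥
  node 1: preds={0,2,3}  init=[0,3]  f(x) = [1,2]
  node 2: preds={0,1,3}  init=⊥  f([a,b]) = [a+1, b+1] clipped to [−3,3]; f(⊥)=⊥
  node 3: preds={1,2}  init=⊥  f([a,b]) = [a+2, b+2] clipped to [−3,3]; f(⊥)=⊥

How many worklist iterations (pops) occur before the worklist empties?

Worklist (7 pops):
  #1 pop 0: in=[0,3] → [0,3] (was [3,3]); enqueue []
  #2 pop 1: in=[0,3] → [0,3] (no change)
  #3 pop 2: in=[0,3] → [1,3] (was ⊥); enqueue [0,1]
  #4 pop 3: in=[0,3] → [2,3] (was ⊥); enqueue [2]
  #5 pop 0: in=[0,3] → [0,3] (no change)
  #6 pop 1: in=[0,3] → [0,3] (no change)
  #7 pop 2: in=[0,3] → [1,3] (no change)

Fixpoint:
  val[0] = [0,3]
  val[1] = [0,3]
  val[2] = [1,3]
  val[3] = [2,3]

7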